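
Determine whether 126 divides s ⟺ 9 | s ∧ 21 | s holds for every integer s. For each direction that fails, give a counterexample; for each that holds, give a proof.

[⇒] If 126 ∣ s, write s = 126q. Since 126 = 14·9, s = 9·(14q), so 9 ∣ s; and since 126 = 6·21, s = 21·(6q), so 21 ∣ s.

[⇐] This fails: take s = 63. Both 9 ∣ 63 and 21 ∣ 63, yet 63 is not a multiple of 126 (since 63 = 0·126 + 63), so 126 ∤ 63.

Only the forward direction holds.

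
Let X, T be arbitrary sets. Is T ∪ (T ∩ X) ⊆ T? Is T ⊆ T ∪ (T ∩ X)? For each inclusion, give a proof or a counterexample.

The two sets are equal.

(⟹) Let x ∈ T ∪ (T ∩ X). Then either x ∈ T and x ∉ X; or x ∈ X ∩ T. In each case x ∈ T, so T ∪ (T ∩ X) ⊆ T.

(⟸) Let x ∈ T. Then either x ∈ T and x ∉ X; or x ∈ X ∩ T. In each case x ∈ T ∪ (T ∩ X), so T ⊆ T ∪ (T ∩ X).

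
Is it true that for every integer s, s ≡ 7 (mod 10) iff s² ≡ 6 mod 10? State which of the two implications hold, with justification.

Neither implication holds.

[⇒] This fails: take s = 7. Then 7 ≡ 7 (mod 10), but 7² = 49 ≡ 9 (mod 10), not 6.

[⇐] This fails: take s = 4. Then 4² = 16 ≡ 6 (mod 10), yet 4 ≡ 4 (mod 10), not 7.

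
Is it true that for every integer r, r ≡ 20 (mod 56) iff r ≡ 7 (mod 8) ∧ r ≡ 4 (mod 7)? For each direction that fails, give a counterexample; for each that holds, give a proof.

(→) This fails: r = 20 gives 20 ≡ 20 (mod 56) but 20 ≡ 4 (mod 8), so the conjunction on the right does not hold.

(←) This fails: r = 39 satisfies both congruences on the right (39 ≡ 7 mod 8 and 39 ≡ 4 mod 7) yet 39 ≡ 39 (mod 56), not 20.

Both directions fail.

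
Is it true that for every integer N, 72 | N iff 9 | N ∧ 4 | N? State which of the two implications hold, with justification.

(⇐) This fails: take N = 36. Both 9 ∣ 36 and 4 ∣ 36, yet 36 is not a multiple of 72 (since 36 = 0·72 + 36), so 72 ∤ 36.

(⇒) If 72 ∣ N, write N = 72q. Since 72 = 8·9, N = 9·(8q), so 9 ∣ N; and since 72 = 18·4, N = 4·(18q), so 4 ∣ N.

Not equivalent: only (⇒) holds.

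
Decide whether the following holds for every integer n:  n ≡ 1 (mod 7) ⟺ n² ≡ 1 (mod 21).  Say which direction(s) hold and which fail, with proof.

(⇒) fails and (⇐) fails.

Forward direction. This fails: take n = 15. Then 15 ≡ 1 (mod 7), but 15² = 225 ≡ 15 (mod 21), not 1.

Converse. This fails: take n = 13. Then 13² = 169 ≡ 1 (mod 21), yet 13 ≡ 6 (mod 7), not 1.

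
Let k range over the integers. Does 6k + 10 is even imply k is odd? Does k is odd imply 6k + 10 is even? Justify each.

Forward direction. This fails: take k = 6. Then 6k + 10 = 46, which is even, yet k = 6 is even, not odd.

Converse. Suppose k is odd. Since 6 is even, 6k is even for every k, so 6k + 10 has the same parity as 10, which is even. Hence 6k + 10 is even.

Only the converse holds.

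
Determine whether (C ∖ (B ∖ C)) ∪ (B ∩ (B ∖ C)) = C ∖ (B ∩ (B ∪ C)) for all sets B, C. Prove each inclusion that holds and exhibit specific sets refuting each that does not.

(⟹) This inclusion fails. Take B = {1}, C = ∅; then 1 ∈ (C ∖ (B ∖ C)) ∪ (B ∩ (B ∖ C)) but 1 ∉ C ∖ (B ∩ (B ∪ C)).

(⟸) Let x ∈ C ∖ (B ∩ (B ∪ C)). Then x ∈ C and x ∉ B, from which x ∈ (C ∖ (B ∖ C)) ∪ (B ∩ (B ∖ C)).

(⊆) fails; (⊇) holds.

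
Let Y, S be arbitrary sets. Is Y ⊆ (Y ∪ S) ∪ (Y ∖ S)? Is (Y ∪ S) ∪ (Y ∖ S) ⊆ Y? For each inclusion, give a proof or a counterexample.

Forward inclusion. Let x ∈ Y. Then either x ∈ Y and x ∉ S; or x ∈ Y ∩ S. In each case x ∈ (Y ∪ S) ∪ (Y ∖ S), so Y ⊆ (Y ∪ S) ∪ (Y ∖ S).

Reverse inclusion. This inclusion fails. Take Y = ∅, S = {1}; then 1 ∈ (Y ∪ S) ∪ (Y ∖ S) but 1 ∉ Y.

Only the forward inclusion holds.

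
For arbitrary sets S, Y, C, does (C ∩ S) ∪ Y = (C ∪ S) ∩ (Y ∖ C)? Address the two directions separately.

Only the reverse inclusion holds.

(⊆) This inclusion fails. Take S = ∅, Y = {1}, C = ∅; then 1 ∈ (C ∩ S) ∪ Y but 1 ∉ (C ∪ S) ∩ (Y ∖ C).

(⊇) Let x ∈ (C ∪ S) ∩ (Y ∖ C). Then x ∈ S ∩ Y and x ∉ C, from which x ∈ (C ∩ S) ∪ Y.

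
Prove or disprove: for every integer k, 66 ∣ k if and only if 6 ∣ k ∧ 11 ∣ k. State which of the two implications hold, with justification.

[⇒] If 66 ∣ k, write k = 66q. Since 66 = 11·6, k = 6·(11q), so 6 ∣ k; and since 66 = 6·11, k = 11·(6q), so 11 ∣ k.

[⇐] Suppose 6 ∣ k and 11 ∣ k. Any common multiple of 6 and 11 is a multiple of their lcm; here gcd(6, 11) = 1, so lcm(6, 11) = 6·11 = 66, so 66 ∣ k.

Both implications hold.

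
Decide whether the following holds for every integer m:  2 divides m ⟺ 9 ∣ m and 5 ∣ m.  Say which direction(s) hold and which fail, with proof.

(⟹) This fails: take m = 2. Certainly 2 ∣ 2, but 9 ∤ 2.

(⟸) This fails: take m = 45. Both 9 ∣ 45 and 5 ∣ 45, yet 45 is not a multiple of 2 (since 45 = 22·2 + 1), so 2 ∤ 45.

Neither implication holds.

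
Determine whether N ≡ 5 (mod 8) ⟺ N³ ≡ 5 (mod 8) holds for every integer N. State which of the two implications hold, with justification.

Equivalent; both directions hold.

Forward direction. Suppose N ≡ 5 (mod 8). Write N = 8j + 5. Then (8j + 5)³ = 512j³ + 960j² + 600j + 125 = 8(64j³ + 120j² + 75j + 15) + 5, so N³ ≡ 5 (mod 8).

Converse. Suppose N³ ≡ 5 (mod 8). The only residue r in {0, …, 7} with r³ ≡ 5 (mod 8) is r = 5, so N ≡ 5 (mod 8).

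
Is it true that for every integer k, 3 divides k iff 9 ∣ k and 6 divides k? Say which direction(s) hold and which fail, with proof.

(⟸) Suppose 9 ∣ k and 6 ∣ k. Any common multiple of 9 and 6 is a multiple of their lcm; here lcm(9, 6) = 9·6/gcd(9, 6) = 54/3 = 18, so 18 ∣ k. Since 3 ∣ 18, it follows that 3 ∣ k.

(⟹) This fails: take k = 3. Certainly 3 ∣ 3, but 9 ∤ 3.

(⇒) fails; (⇐) holds.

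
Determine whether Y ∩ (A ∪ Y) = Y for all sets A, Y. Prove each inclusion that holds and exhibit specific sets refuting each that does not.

The two sets are equal.

(⟸) Let x ∈ Y. Then either x ∈ Y and x ∉ A; or x ∈ A ∩ Y. In each case x ∈ Y ∩ (A ∪ Y), so Y ⊆ Y ∩ (A ∪ Y).

(⟹) Let x ∈ Y ∩ (A ∪ Y). Then either x ∈ Y and x ∉ A; or x ∈ A ∩ Y. In each case x ∈ Y, so Y ∩ (A ∪ Y) ⊆ Y.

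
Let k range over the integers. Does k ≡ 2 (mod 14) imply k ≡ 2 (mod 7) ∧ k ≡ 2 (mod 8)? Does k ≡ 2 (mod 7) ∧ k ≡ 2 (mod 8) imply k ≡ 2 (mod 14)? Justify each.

Forward direction. This fails: k = 16 gives 16 ≡ 2 (mod 14) but 16 ≡ 0 (mod 8), so the conjunction on the right does not hold.

Converse. If k ≡ 2 (mod 7) and k ≡ 2 (mod 8), then by the Chinese remainder theorem k ≡ 2 (mod 56). Since 2 ≡ 2 (mod 14) and 14 ∣ 56, we get k ≡ 2 (mod 14).

(⇒) fails; (⇐) holds.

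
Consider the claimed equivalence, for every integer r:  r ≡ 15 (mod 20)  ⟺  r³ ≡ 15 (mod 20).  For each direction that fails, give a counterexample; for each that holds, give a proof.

[⇐] Suppose r³ ≡ 15 (mod 20). The only residue r in {0, …, 19} with r³ ≡ 15 (mod 20) is r = 15, so r ≡ 15 (mod 20).

[⇒] Suppose r ≡ 15 (mod 20). Write r = 20j + 15. Then (20j + 15)³ = 8000j³ + 18000j² + 13500j + 3375 = 20(400j³ + 900j² + 675j + 168) + 15, so r³ ≡ 15 (mod 20).

Both implications hold.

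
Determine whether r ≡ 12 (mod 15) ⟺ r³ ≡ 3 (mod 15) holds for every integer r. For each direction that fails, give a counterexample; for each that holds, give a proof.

Both implications hold.

(⇒) Suppose r ≡ 12 (mod 15). Write r = 15j + 12. Then (15j + 12)³ = 3375j³ + 8100j² + 6480j + 1728 = 15(225j³ + 540j² + 432j + 115) + 3, so r³ ≡ 3 (mod 15).

(⇐) Conversely, suppose r³ ≡ 3 (mod 15). The only residue r in {0, …, 14} with r³ ≡ 3 (mod 15) is r = 12, so r ≡ 12 (mod 15).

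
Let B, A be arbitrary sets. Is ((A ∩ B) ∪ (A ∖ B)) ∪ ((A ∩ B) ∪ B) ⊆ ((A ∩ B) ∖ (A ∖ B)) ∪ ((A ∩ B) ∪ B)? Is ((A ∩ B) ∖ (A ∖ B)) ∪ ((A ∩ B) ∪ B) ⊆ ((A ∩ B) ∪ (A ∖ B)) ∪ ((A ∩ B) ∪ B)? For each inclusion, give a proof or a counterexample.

The sets are not equal: only the reverse inclusion holds.

(⟹) This inclusion fails. Take B = ∅, A = {1}; then 1 ∈ ((A ∩ B) ∪ (A ∖ B)) ∪ ((A ∩ B) ∪ B) but 1 ∉ ((A ∩ B) ∖ (A ∖ B)) ∪ ((A ∩ B) ∪ B).

(⟸) Let x ∈ ((A ∩ B) ∖ (A ∖ B)) ∪ ((A ∩ B) ∪ B). Then either x ∈ B and x ∉ A; or x ∈ B ∩ A. In each case x ∈ ((A ∩ B) ∪ (A ∖ B)) ∪ ((A ∩ B) ∪ B), so ((A ∩ B) ∖ (A ∖ B)) ∪ ((A ∩ B) ∪ B) ⊆ ((A ∩ B) ∪ (A ∖ B)) ∪ ((A ∩ B) ∪ B).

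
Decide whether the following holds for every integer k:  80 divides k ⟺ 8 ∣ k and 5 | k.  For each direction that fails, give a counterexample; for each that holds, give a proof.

The forward direction holds; the converse fails.

Forward direction. If 80 ∣ k, write k = 80q. Since 80 = 10·8, k = 8·(10q), so 8 ∣ k; and since 80 = 16·5, k = 5·(16q), so 5 ∣ k.

Converse. This fails: take k = 40. Both 8 ∣ 40 and 5 ∣ 40, yet 40 is not a multiple of 80 (since 40 = 0·80 + 40), so 80 ∤ 40.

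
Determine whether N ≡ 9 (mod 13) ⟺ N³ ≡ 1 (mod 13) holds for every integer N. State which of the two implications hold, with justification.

(→) Suppose N ≡ 9 (mod 13). Write N = 13j + 9. Then (13j + 9)³ = 2197j³ + 4563j² + 3159j + 729 = 13(169j³ + 351j² + 243j + 56) + 1, so N³ ≡ 1 (mod 13).

(←) This fails: take N = 1. Then 1³ = 1 ≡ 1 (mod 13), yet 1 ≡ 1 (mod 13), not 9.

The forward direction holds; the converse fails.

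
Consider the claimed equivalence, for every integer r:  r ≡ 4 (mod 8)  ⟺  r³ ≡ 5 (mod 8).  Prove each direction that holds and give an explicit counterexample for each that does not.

Neither implication holds.

(⟹) This fails: take r = 4. Then 4 ≡ 4 (mod 8), but 4³ = 64 ≡ 0 (mod 8), not 5.

(⟸) This fails: take r = 5. Then 5³ = 125 ≡ 5 (mod 8), yet 5 ≡ 5 (mod 8), not 4.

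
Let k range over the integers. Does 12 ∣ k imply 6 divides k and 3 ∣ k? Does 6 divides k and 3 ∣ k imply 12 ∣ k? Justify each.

Not equivalent: only (⇒) holds.

(→) If 12 ∣ k, write k = 12q. Since 12 = 2·6, k = 6·(2q), so 6 ∣ k; and since 12 = 4·3, k = 3·(4q), so 3 ∣ k.

(←) This fails: take k = 6. Both 6 ∣ 6 and 3 ∣ 6, yet 6 is not a multiple of 12 (since 6 = 0·12 + 6), so 12 ∤ 6.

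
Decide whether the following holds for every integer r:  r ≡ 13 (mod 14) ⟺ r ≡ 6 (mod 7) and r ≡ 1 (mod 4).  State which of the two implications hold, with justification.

(→) This fails: r = 27 gives 27 ≡ 13 (mod 14) but 27 ≡ 3 (mod 4), so the conjunction on the right does not hold.

(←) Conversely, if r ≡ 6 (mod 7) and r ≡ 1 (mod 4), then by the Chinese remainder theorem r ≡ 13 (mod 28). Since 13 ≡ 13 (mod 14) and 14 ∣ 28, we get r ≡ 13 (mod 14).

The forward direction fails; the converse holds.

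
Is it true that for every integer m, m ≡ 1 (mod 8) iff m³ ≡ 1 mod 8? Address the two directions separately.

(⇒) Suppose m ≡ 1 (mod 8). Write m = 8j + 1. Then (8j + 1)³ = 512j³ + 192j² + 24j + 1 = 8(64j³ + 24j² + 3j) + 1, so m³ ≡ 1 (mod 8).

(⇐) Conversely, suppose m³ ≡ 1 (mod 8). The only residue r in {0, …, 7} with r³ ≡ 1 (mod 8) is r = 1, so m ≡ 1 (mod 8).

Both directions hold.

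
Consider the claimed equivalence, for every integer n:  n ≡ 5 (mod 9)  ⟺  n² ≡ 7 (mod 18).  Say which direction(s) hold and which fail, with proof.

Both directions fail.

(→) This fails: take n = 14. Then 14 ≡ 5 (mod 9), but 14² = 196 ≡ 16 (mod 18), not 7.

(←) This fails: take n = 13. Then 13² = 169 ≡ 7 (mod 18), yet 13 ≡ 4 (mod 9), not 5.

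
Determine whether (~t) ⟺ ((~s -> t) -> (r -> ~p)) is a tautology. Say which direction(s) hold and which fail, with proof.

[⇒] This fails. Under r = T, s = T, p = T, t = F, the left side is true but the right side is false.

[⇐] This fails. Under r = F, s = F, p = F, t = T, the left side is false but the right side is true.

(⇒) fails and (⇐) fails.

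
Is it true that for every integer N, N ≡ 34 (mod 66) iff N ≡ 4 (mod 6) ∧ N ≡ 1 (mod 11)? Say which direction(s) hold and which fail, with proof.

(→) Suppose N ≡ 34 (mod 66); write N = 66j + 34. Since 6 ∣ 66, reducing mod 6 gives N ≡ 34 ≡ 4 (mod 6); since 11 ∣ 66, reducing mod 11 gives N ≡ 34 ≡ 1 (mod 11).

(←) Conversely, if N ≡ 4 (mod 6) and N ≡ 1 (mod 11), then by the Chinese remainder theorem N ≡ 34 (mod 66). This is exactly N ≡ 34 (mod 66).

Equivalent; both directions hold.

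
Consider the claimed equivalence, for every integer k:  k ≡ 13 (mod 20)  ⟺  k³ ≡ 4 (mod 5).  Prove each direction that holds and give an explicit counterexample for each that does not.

Neither direction holds.

[⇒] This fails: take k = 13. Then 13 ≡ 13 (mod 20), but 13³ = 2197 ≡ 2 (mod 5), not 4.

[⇐] This fails: take k = 4. Then 4³ = 64 ≡ 4 (mod 5), yet 4 ≡ 4 (mod 20), not 13.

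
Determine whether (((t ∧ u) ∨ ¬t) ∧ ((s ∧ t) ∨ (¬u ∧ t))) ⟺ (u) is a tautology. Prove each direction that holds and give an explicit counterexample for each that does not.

(⟸) This fails. Under u = T, s = F, t = F, the left side is false but the right side is true.

(⟹) Assume the antecedent. If u is true, u reduces to true regardless of the other variables. If u is false, the antecedent cannot hold. Either way u holds.

The forward direction holds; the converse fails.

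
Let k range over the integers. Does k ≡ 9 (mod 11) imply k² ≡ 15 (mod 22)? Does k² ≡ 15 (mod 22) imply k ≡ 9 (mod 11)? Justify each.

[⇒] This fails: take k = 20. Then 20 ≡ 9 (mod 11), but 20² = 400 ≡ 4 (mod 22), not 15.

[⇐] This fails: take k = 13. Then 13² = 169 ≡ 15 (mod 22), yet 13 ≡ 2 (mod 11), not 9.

Neither implication holds.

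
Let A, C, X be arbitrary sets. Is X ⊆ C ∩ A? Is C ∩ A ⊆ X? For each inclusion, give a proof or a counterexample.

(⊆) fails and (⊇) fails.

(⟹) This inclusion fails. Take A = ∅, C = ∅, X = {1}; then 1 ∈ X but 1 ∉ C ∩ A.

(⟸) This inclusion fails. Take A = {1}, C = {1}, X = ∅; then 1 ∈ C ∩ A but 1 ∉ X.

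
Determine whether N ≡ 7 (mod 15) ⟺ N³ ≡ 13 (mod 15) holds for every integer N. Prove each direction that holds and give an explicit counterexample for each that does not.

(←) Suppose N³ ≡ 13 (mod 15). The only residue r in {0, …, 14} with r³ ≡ 13 (mod 15) is r = 7, so N ≡ 7 (mod 15).

(→) Suppose N ≡ 7 (mod 15). Write N = 15j + 7. Then (15j + 7)³ = 3375j³ + 4725j² + 2205j + 343 = 15(225j³ + 315j² + 147j + 22) + 13, so N³ ≡ 13 (mod 15).

Equivalent; both directions hold.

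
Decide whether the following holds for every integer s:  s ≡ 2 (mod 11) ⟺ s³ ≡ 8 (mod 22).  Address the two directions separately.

(⟹) This fails: take s = 13. Then 13 ≡ 2 (mod 11), but 13³ = 2197 ≡ 19 (mod 22), not 8.

(⟸) Conversely, the residues r modulo 22 with r³ ≡ 8 (mod 22) are exactly {2}, and each is ≡ 2 (mod 11).

Only the reverse direction holds.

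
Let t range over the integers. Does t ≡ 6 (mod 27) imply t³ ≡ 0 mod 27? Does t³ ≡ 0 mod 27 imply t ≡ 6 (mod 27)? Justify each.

Not equivalent: only (⇒) holds.

[⇒] Suppose t ≡ 6 (mod 27). Write t = 27j + 6. Then (27j + 6)³ = 19683j³ + 13122j² + 2916j + 216 = 27(729j³ + 486j² + 108j + 8) + 0, so t³ ≡ 0 (mod 27).

[⇐] This fails: take t = 0. Then 0³ = 0 ≡ 0 (mod 27), yet 0 ≡ 0 (mod 27), not 6.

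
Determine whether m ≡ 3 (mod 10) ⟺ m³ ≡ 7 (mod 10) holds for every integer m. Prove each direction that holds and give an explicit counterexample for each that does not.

[⇒] Suppose m ≡ 3 (mod 10). Write m = 10j + 3. Then (10j + 3)³ = 1000j³ + 900j² + 270j + 27 = 10(100j³ + 90j² + 27j + 2) + 7, so m³ ≡ 7 (mod 10).

[⇐] Conversely, suppose m³ ≡ 7 (mod 10). The only residue r in {0, …, 9} with r³ ≡ 7 (mod 10) is r = 3, so m ≡ 3 (mod 10).

Both implications hold.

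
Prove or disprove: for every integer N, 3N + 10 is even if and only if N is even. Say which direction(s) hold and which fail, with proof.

[⇒] Suppose 3N + 10 is even. Since 3 is odd, 3N and N have the same parity, so 3N + 10 ≡ N + 10 (mod 2). As 10 is even, 3N + 10 is even exactly when N is even. Thus N is even.

[⇐] Conversely, suppose N is even; write N = 2j. Then 3N + 10 = 3·(2j) + 10 = 2·3j + 10, which is even.

Both implications hold.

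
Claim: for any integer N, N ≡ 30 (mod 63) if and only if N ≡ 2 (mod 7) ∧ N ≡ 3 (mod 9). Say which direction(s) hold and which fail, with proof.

Both directions hold; the statement is true.

(⟹) Suppose N ≡ 30 (mod 63); write N = 63j + 30. Since 7 ∣ 63, reducing mod 7 gives N ≡ 30 ≡ 2 (mod 7); since 9 ∣ 63, reducing mod 9 gives N ≡ 30 ≡ 3 (mod 9).

(⟸) Conversely, if N ≡ 2 (mod 7) and N ≡ 3 (mod 9), then by the Chinese remainder theorem N ≡ 30 (mod 63). This is exactly N ≡ 30 (mod 63).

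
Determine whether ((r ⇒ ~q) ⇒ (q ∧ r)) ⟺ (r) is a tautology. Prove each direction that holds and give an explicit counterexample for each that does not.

[⇒] Assume the antecedent. If r is true, r reduces to true regardless of the other variables. If r is false, the antecedent cannot hold. Either way r holds.

[⇐] This fails. Under r = T, q = F, the left side is false but the right side is true.

(⇒) holds; (⇐) fails.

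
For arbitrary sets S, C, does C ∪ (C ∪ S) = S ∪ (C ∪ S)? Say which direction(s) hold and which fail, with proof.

(⊆) Let x ∈ C ∪ (C ∪ S). Then either x ∈ S and x ∉ C; or x ∈ C and x ∉ S; or x ∈ S ∩ C. In each case x ∈ S ∪ (C ∪ S), so C ∪ (C ∪ S) ⊆ S ∪ (C ∪ S).

(⊇) Let x ∈ S ∪ (C ∪ S). Then either x ∈ S and x ∉ C; or x ∈ C and x ∉ S; or x ∈ S ∩ C. In each case x ∈ C ∪ (C ∪ S), so S ∪ (C ∪ S) ⊆ C ∪ (C ∪ S).

Both inclusions hold.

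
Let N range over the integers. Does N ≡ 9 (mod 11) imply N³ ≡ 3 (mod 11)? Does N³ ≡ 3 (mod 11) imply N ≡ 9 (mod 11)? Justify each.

(⇒) Suppose N ≡ 9 (mod 11). Write N = 11j + 9. Then (11j + 9)³ = 1331j³ + 3267j² + 2673j + 729 = 11(121j³ + 297j² + 243j + 66) + 3, so N³ ≡ 3 (mod 11).

(⇐) Conversely, suppose N³ ≡ 3 (mod 11). The only residue r in {0, …, 10} with r³ ≡ 3 (mod 11) is r = 9, so N ≡ 9 (mod 11).

Both directions hold.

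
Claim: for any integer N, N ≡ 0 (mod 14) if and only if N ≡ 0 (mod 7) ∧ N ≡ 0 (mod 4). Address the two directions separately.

Only the converse holds.

Forward direction. This fails: N = 14 gives 14 ≡ 0 (mod 14) but 14 ≡ 2 (mod 4), so the conjunction on the right does not hold.

Converse. If N ≡ 0 (mod 7) and N ≡ 0 (mod 4), then by the Chinese remainder theorem N ≡ 0 (mod 28). Since 0 ≡ 0 (mod 14) and 14 ∣ 28, we get N ≡ 0 (mod 14).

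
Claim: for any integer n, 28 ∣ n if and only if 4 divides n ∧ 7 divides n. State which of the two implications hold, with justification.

Both implications hold.

(⟸) Suppose 4 ∣ n and 7 ∣ n. Any common multiple of 4 and 7 is a multiple of their lcm; here gcd(4, 7) = 1, so lcm(4, 7) = 4·7 = 28, so 28 ∣ n.

(⟹) If 28 ∣ n, write n = 28q. Since 28 = 7·4, n = 4·(7q), so 4 ∣ n; and since 28 = 4·7, n = 7·(4q), so 7 ∣ n.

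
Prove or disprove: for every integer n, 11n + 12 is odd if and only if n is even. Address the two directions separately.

(⇒) fails and (⇐) fails.

(⟹) This fails: n = 7 gives 11n + 12 = 89, which is odd, but 7 is odd, not even.

(⟸) This also fails: n = 0 is even, but 11n + 12 = 12 is even, not odd.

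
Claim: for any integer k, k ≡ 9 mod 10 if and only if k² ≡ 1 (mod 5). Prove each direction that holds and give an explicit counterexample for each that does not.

(←) This fails: take k = 1. Then 1² = 1 ≡ 1 (mod 5), yet 1 ≡ 1 (mod 10), not 9.

(→) Suppose k ≡ 9 (mod 10). Then k² ≡ 9² = 81 (mod 10), and since 5 ∣ 10, also k² ≡ 1 (mod 5).

(⇒) holds; (⇐) fails.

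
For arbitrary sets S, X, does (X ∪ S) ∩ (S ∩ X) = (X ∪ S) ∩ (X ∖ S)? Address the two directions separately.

(⊆) This inclusion fails. Take S = {1}, X = {1}; then 1 ∈ (X ∪ S) ∩ (S ∩ X) but 1 ∉ (X ∪ S) ∩ (X ∖ S).

(⊇) This inclusion fails. Take S = ∅, X = {1}; then 1 ∈ (X ∪ S) ∩ (X ∖ S) but 1 ∉ (X ∪ S) ∩ (S ∩ X).

(⊆) fails and (⊇) fails.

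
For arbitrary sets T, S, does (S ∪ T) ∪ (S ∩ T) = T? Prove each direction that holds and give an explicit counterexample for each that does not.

Only the reverse inclusion holds.

Forward inclusion. This inclusion fails. Take T = ∅, S = {1}; then 1 ∈ (S ∪ T) ∪ (S ∩ T) but 1 ∉ T.

Reverse inclusion. Let x ∈ T. Then either x ∈ T and x ∉ S; or x ∈ T ∩ S. In each case x ∈ (S ∪ T) ∪ (S ∩ T), so T ⊆ (S ∪ T) ∪ (S ∩ T).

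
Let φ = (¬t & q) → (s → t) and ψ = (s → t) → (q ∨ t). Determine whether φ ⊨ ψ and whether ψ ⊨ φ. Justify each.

Both directions fail.

(⟹) This fails. Under q = F, s = F, t = F, the left side is true but the right side is false.

(⟸) This fails. Under q = T, s = T, t = F, the left side is false but the right side is true.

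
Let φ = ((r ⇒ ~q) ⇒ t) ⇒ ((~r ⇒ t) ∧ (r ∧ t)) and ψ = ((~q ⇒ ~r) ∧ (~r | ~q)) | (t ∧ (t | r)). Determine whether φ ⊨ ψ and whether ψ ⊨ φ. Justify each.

(⇒) fails and (⇐) fails.

(→) This fails. Under t = F, r = T, q = F, the left side is true but the right side is false.

(←) This fails. Under t = T, r = F, q = F, the left side is false but the right side is true.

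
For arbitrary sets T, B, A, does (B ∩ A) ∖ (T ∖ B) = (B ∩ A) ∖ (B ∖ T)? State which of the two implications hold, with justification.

Only the reverse inclusion holds.

(⟹) This inclusion fails. Take T = ∅, B = {1}, A = {1}; then 1 ∈ (B ∩ A) ∖ (T ∖ B) but 1 ∉ (B ∩ A) ∖ (B ∖ T).

(⟸) Let x ∈ (B ∩ A) ∖ (B ∖ T). Then x ∈ T ∩ B ∩ A, from which x ∈ (B ∩ A) ∖ (T ∖ B).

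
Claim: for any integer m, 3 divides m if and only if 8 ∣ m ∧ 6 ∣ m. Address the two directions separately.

Forward direction. This fails: take m = 3. Certainly 3 ∣ 3, but 8 ∤ 3.

Converse. Suppose 8 ∣ m and 6 ∣ m. Any common multiple of 8 and 6 is a multiple of their lcm; here lcm(8, 6) = 8·6/gcd(8, 6) = 48/2 = 24, so 24 ∣ m. Since 3 ∣ 24, it follows that 3 ∣ m.

Only the reverse direction holds.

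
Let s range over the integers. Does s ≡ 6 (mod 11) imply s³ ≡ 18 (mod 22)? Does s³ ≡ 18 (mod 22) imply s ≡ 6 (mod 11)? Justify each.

[⇐] The residues r modulo 22 with r³ ≡ 18 (mod 22) are exactly {6}, and each is ≡ 6 (mod 11).

[⇒] This fails: take s = 17. Then 17 ≡ 6 (mod 11), but 17³ = 4913 ≡ 7 (mod 22), not 18.

(⇒) fails; (⇐) holds.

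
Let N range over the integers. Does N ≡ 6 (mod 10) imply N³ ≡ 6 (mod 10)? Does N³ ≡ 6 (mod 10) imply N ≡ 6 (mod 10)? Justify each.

[⇒] Suppose N ≡ 6 (mod 10). Write N = 10j + 6. Then (10j + 6)³ = 1000j³ + 1800j² + 1080j + 216 = 10(100j³ + 180j² + 108j + 21) + 6, so N³ ≡ 6 (mod 10).

[⇐] Conversely, suppose N³ ≡ 6 (mod 10). The only residue r in {0, …, 9} with r³ ≡ 6 (mod 10) is r = 6, so N ≡ 6 (mod 10).

Both directions hold; the statement is true.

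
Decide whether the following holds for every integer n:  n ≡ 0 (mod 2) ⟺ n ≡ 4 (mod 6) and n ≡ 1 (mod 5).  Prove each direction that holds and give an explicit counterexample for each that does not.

Only the converse holds.

[⇐] If n ≡ 4 (mod 6) and n ≡ 1 (mod 5), then by the Chinese remainder theorem n ≡ 16 (mod 30). Since 16 ≡ 0 (mod 2) and 2 ∣ 30, we get n ≡ 0 (mod 2).

[⇒] This fails: n = 0 gives 0 ≡ 0 (mod 2) but 0 ≡ 0 (mod 6), so the conjunction on the right does not hold.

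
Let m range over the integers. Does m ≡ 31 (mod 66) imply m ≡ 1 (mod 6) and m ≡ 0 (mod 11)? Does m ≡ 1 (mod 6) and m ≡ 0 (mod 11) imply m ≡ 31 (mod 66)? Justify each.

[⇒] This fails: m = 31 gives 31 ≡ 31 (mod 66) but 31 ≡ 9 (mod 11), so the conjunction on the right does not hold.

[⇐] This fails: m = 55 satisfies both congruences on the right (55 ≡ 1 mod 6 and 55 ≡ 0 mod 11) yet 55 ≡ 55 (mod 66), not 31.

(⇒) fails and (⇐) fails.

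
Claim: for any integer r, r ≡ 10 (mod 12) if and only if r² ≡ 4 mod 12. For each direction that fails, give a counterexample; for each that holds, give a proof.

[⇒] Suppose r ≡ 10 (mod 12). Write r = 12j + 10. Then (12j + 10)² = 144j² + 240j + 100 = 12(12j² + 20j + 8) + 4, so r² ≡ 4 (mod 12).

[⇐] This fails: take r = 2. Then 2² = 4 ≡ 4 (mod 12), yet 2 ≡ 2 (mod 12), not 10.

Only the forward implication holds.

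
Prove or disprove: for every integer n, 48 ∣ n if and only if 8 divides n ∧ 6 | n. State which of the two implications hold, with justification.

The forward direction holds; the converse fails.

[⇒] If 48 ∣ n, write n = 48q. Since 48 = 6·8, n = 8·(6q), so 8 ∣ n; and since 48 = 8·6, n = 6·(8q), so 6 ∣ n.

[⇐] This fails: take n = 24. Both 8 ∣ 24 and 6 ∣ 24, yet 24 is not a multiple of 48 (since 24 = 0·48 + 24), so 48 ∤ 24.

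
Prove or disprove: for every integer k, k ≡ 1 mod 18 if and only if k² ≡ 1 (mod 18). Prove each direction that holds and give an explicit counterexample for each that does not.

Not equivalent: only (⇒) holds.

(←) This fails: take k = 17. Then 17² = 289 ≡ 1 (mod 18), yet 17 ≡ 17 (mod 18), not 1.

(→) Suppose k ≡ 1 mod 18. Write k = 18j + 1. Then (18j + 1)² = 324j² + 36j + 1 = 18(18j² + 2j) + 1, so k² ≡ 1 (mod 18).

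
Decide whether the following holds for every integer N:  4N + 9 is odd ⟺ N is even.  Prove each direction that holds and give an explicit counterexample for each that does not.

The forward direction fails; the converse holds.

(→) This fails: take N = 5. Then 4N + 9 = 29, which is odd, yet N = 5 is odd, not even.

(←) Suppose N is even. Since 4 is even, 4N is even for every N, so 4N + 9 has the same parity as 9, which is odd. Hence 4N + 9 is odd.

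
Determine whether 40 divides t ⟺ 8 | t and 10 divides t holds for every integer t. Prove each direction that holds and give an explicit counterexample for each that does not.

(⇐) Suppose 8 ∣ t and 10 ∣ t. Any common multiple of 8 and 10 is a multiple of their lcm; here lcm(8, 10) = 8·10/gcd(8, 10) = 80/2 = 40, so 40 ∣ t.

(⇒) If 40 ∣ t, write t = 40q. Since 40 = 5·8, t = 8·(5q), so 8 ∣ t; and since 40 = 4·10, t = 10·(4q), so 10 ∣ t.

Both directions hold; the statement is true.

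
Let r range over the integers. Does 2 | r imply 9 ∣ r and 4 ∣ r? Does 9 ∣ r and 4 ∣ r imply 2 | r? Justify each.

Converse. Suppose 9 ∣ r and 4 ∣ r. Any common multiple of 9 and 4 is a multiple of their lcm; here gcd(9, 4) = 1, so lcm(9, 4) = 9·4 = 36, so 36 ∣ r. Since 2 ∣ 36, it follows that 2 ∣ r.

Forward direction. This fails: take r = 2. Certainly 2 ∣ 2, but 9 ∤ 2.

Only the reverse direction holds.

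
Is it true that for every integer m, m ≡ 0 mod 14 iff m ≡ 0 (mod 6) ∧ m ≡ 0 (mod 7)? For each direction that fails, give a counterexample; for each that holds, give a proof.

(←) If m ≡ 0 (mod 6) and m ≡ 0 (mod 7), then by the Chinese remainder theorem m ≡ 0 (mod 42). Since 0 ≡ 0 (mod 14) and 14 ∣ 42, we get m ≡ 0 (mod 14).

(→) This fails: m = 28 gives 28 ≡ 0 (mod 14) but 28 ≡ 4 (mod 6), so the conjunction on the right does not hold.

Only the reverse direction holds.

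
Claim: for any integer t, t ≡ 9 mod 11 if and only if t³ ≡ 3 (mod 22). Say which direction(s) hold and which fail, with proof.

Not equivalent: only (⇐) holds.

(→) This fails: take t = 20. Then 20 ≡ 9 (mod 11), but 20³ = 8000 ≡ 14 (mod 22), not 3.

(←) Conversely, the residues r modulo 22 with r³ ≡ 3 (mod 22) are exactly {9}, and each is ≡ 9 (mod 11).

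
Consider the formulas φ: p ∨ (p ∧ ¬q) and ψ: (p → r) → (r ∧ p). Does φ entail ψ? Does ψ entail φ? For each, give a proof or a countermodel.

(→) Assume the antecedent. If p is true, (p → r) → (r ∧ p) reduces to true regardless of the other variables. If p is false, the antecedent cannot hold. Either way (p → r) → (r ∧ p) holds.

(←) Assume the antecedent. If p is true, p ∨ (p ∧ ¬q) reduces to true regardless of the other variables. If p is false, the antecedent cannot hold. Either way p ∨ (p ∧ ¬q) holds.

Both directions hold.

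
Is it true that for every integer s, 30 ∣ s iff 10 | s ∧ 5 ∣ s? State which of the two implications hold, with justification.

(⇐) This fails: take s = 10. Both 10 ∣ 10 and 5 ∣ 10, yet 10 is not a multiple of 30 (since 10 = 0·30 + 10), so 30 ∤ 10.

(⇒) If 30 ∣ s, write s = 30q. Since 30 = 3·10, s = 10·(3q), so 10 ∣ s; and since 30 = 6·5, s = 5·(6q), so 5 ∣ s.

Only the forward implication holds.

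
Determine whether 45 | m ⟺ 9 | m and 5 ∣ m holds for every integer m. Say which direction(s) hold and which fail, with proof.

Both directions hold.

(⟹) If 45 ∣ m, write m = 45q. Since 45 = 5·9, m = 9·(5q), so 9 ∣ m; and since 45 = 9·5, m = 5·(9q), so 5 ∣ m.

(⟸) Suppose 9 ∣ m and 5 ∣ m. Any common multiple of 9 and 5 is a multiple of their lcm; here gcd(9, 5) = 1, so lcm(9, 5) = 9·5 = 45, so 45 ∣ m.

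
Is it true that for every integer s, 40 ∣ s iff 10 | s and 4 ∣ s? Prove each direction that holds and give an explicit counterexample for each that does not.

Forward direction. If 40 ∣ s, write s = 40q. Since 40 = 4·10, s = 10·(4q), so 10 ∣ s; and since 40 = 10·4, s = 4·(10q), so 4 ∣ s.

Converse. This fails: take s = 20. Both 10 ∣ 20 and 4 ∣ 20, yet 20 is not a multiple of 40 (since 20 = 0·40 + 20), so 40 ∤ 20.

Not equivalent: only (⇒) holds.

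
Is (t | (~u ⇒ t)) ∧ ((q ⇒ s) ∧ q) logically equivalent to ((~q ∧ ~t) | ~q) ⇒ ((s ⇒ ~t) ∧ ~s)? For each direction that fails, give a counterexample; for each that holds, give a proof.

Forward direction. Assume the antecedent. If u is true, the antecedent forces (u = T, q = T, t = F, s = T) or (u = T, q = T, t = T, s = T), and the consequent holds there. If u is false, the antecedent forces (u = F, q = T, t = T, s = T), and the consequent holds there. Either way the consequent holds.

Converse. This fails. Under u = F, q = F, t = F, s = F, the left side is false but the right side is true.

Only the forward direction holds.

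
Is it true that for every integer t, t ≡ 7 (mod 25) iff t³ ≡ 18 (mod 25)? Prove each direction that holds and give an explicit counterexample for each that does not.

Forward direction. Suppose t ≡ 7 (mod 25). Write t = 25j + 7. Then (25j + 7)³ = 15625j³ + 13125j² + 3675j + 343 = 25(625j³ + 525j² + 147j + 13) + 18, so t³ ≡ 18 (mod 25).

Converse. Suppose t³ ≡ 18 (mod 25). The only residue r in {0, …, 24} with r³ ≡ 18 (mod 25) is r = 7, so t ≡ 7 (mod 25).

Both directions hold.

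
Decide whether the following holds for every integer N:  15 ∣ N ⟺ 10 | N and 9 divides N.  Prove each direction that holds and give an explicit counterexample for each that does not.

(⟸) Suppose 10 ∣ N and 9 ∣ N. Any common multiple of 10 and 9 is a multiple of their lcm; here gcd(10, 9) = 1, so lcm(10, 9) = 10·9 = 90, so 90 ∣ N. Since 15 ∣ 90, it follows that 15 ∣ N.

(⟹) This fails: take N = 15. Certainly 15 ∣ 15, but 10 ∤ 15.

Only the converse holds.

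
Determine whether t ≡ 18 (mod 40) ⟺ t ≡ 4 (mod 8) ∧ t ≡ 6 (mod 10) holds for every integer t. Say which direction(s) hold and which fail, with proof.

Neither direction holds.

[⇒] This fails: t = 18 gives 18 ≡ 18 (mod 40) but 18 ≡ 2 (mod 8), so the conjunction on the right does not hold.

[⇐] This fails: t = 36 satisfies both congruences on the right (36 ≡ 4 mod 8 and 36 ≡ 6 mod 10) yet 36 ≡ 36 (mod 40), not 18.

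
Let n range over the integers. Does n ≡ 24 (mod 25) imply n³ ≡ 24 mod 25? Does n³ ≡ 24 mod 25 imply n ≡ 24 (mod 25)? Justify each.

[⇒] Suppose n ≡ 24 (mod 25). Write n = 25j + 24. Then (25j + 24)³ = 15625j³ + 45000j² + 43200j + 13824 = 25(625j³ + 1800j² + 1728j + 552) + 24, so n³ ≡ 24 (mod 25).

[⇐] Conversely, suppose n³ ≡ 24 (mod 25). The only residue r in {0, …, 24} with r³ ≡ 24 (mod 25) is r = 24, so n ≡ 24 (mod 25).

Both directions hold; the statement is true.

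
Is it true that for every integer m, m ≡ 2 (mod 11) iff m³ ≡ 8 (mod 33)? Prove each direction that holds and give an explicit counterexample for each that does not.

(→) This fails: take m = 13. Then 13 ≡ 2 (mod 11), but 13³ = 2197 ≡ 19 (mod 33), not 8.

(←) Conversely, the residues r modulo 33 with r³ ≡ 8 (mod 33) are exactly {2}, and each is ≡ 2 (mod 11).

The forward direction fails; the converse holds.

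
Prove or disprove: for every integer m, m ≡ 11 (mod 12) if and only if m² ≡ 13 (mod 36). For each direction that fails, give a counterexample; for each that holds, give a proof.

(⇒) fails and (⇐) fails.

(⟹) This fails: take m = 23. Then 23 ≡ 11 (mod 12), but 23² = 529 ≡ 25 (mod 36), not 13.

(⟸) This fails: take m = 7. Then 7² = 49 ≡ 13 (mod 36), yet 7 ≡ 7 (mod 12), not 11.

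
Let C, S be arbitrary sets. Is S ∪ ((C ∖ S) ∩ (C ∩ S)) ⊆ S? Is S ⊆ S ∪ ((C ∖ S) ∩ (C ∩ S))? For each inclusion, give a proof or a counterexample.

Both inclusions hold; the sets are equal.

(⊇) Let x ∈ S. Then either x ∈ S and x ∉ C; or x ∈ C ∩ S. In each case x ∈ S ∪ ((C ∖ S) ∩ (C ∩ S)), so S ⊆ S ∪ ((C ∖ S) ∩ (C ∩ S)).

(⊆) Let x ∈ S ∪ ((C ∖ S) ∩ (C ∩ S)). Then either x ∈ S and x ∉ C; or x ∈ C ∩ S. In each case x ∈ S, so S ∪ ((C ∖ S) ∩ (C ∩ S)) ⊆ S.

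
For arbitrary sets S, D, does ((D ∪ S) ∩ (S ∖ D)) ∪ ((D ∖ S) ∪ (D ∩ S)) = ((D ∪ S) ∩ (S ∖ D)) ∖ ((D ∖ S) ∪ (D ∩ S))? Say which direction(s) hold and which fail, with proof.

The sets are not equal: only the reverse inclusion holds.

(⊆) This inclusion fails. Take S = ∅, D = {1}; then 1 ∈ ((D ∪ S) ∩ (S ∖ D)) ∪ ((D ∖ S) ∪ (D ∩ S)) but 1 ∉ ((D ∪ S) ∩ (S ∖ D)) ∖ ((D ∖ S) ∪ (D ∩ S)).

(⊇) Let x ∈ ((D ∪ S) ∩ (S ∖ D)) ∖ ((D ∖ S) ∪ (D ∩ S)). Then x ∈ S and x ∉ D, from which x ∈ ((D ∪ S) ∩ (S ∖ D)) ∪ ((D ∖ S) ∪ (D ∩ S)).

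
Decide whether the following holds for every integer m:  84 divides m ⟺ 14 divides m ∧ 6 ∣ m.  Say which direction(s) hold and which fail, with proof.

(⇒) If 84 ∣ m, write m = 84q. Since 84 = 6·14, m = 14·(6q), so 14 ∣ m; and since 84 = 14·6, m = 6·(14q), so 6 ∣ m.

(⇐) This fails: take m = 42. Both 14 ∣ 42 and 6 ∣ 42, yet 42 is not a multiple of 84 (since 42 = 0·84 + 42), so 84 ∤ 42.

Not equivalent: only (⇒) holds.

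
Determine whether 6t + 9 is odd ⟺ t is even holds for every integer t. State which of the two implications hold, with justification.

(⇒) This fails: take t = 5. Then 6t + 9 = 39, which is odd, yet t = 5 is odd, not even.

(⇐) Suppose t is even. Since 6 is even, 6t is even for every t, so 6t + 9 has the same parity as 9, which is odd. Hence 6t + 9 is odd.

The forward direction fails; the converse holds.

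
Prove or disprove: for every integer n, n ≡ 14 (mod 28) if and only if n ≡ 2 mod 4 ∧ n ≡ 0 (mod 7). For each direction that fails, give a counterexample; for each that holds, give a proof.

Both implications hold.

Forward direction. Suppose n ≡ 14 (mod 28); write n = 28j + 14. Since 4 ∣ 28, reducing mod 4 gives n ≡ 14 ≡ 2 (mod 4); since 7 ∣ 28, reducing mod 7 gives n ≡ 14 ≡ 0 (mod 7).

Converse. If n ≡ 2 (mod 4) and n ≡ 0 (mod 7), then by the Chinese remainder theorem n ≡ 14 (mod 28). This is exactly n ≡ 14 (mod 28).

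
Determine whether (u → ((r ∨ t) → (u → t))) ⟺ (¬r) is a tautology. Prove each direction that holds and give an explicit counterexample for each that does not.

Only the reverse direction holds.

(→) This fails. Under t = F, u = F, r = T, the left side is true but the right side is false.

(←) Assume the antecedent. If t is true, u → ((r ∨ t) → (u → t)) reduces to true regardless of the other variables. If t is false, the antecedent forces (t = F, u = F, r = F) or (t = F, u = T, r = F), and u → ((r ∨ t) → (u → t)) holds there. Either way u → ((r ∨ t) → (u → t)) holds.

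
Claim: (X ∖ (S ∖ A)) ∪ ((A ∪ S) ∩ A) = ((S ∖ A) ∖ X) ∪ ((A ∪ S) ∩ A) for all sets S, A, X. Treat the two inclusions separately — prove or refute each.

(⊆) This inclusion fails. Take S = ∅, A = ∅, X = {1}; then 1 ∈ (X ∖ (S ∖ A)) ∪ ((A ∪ S) ∩ A) but 1 ∉ ((S ∖ A) ∖ X) ∪ ((A ∪ S) ∩ A).

(⊇) This inclusion fails. Take S = {1}, A = ∅, X = ∅; then 1 ∈ ((S ∖ A) ∖ X) ∪ ((A ∪ S) ∩ A) but 1 ∉ (X ∖ (S ∖ A)) ∪ ((A ∪ S) ∩ A).

Neither inclusion holds.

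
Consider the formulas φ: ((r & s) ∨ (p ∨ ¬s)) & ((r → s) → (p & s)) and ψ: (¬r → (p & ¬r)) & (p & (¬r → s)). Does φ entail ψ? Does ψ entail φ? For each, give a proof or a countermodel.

Not equivalent: only (⇐) holds.

(⟹) This fails. Under s = F, p = F, r = T, the left side is true but the right side is false.

(⟸) Assume the antecedent. If s is true, the antecedent forces (s = T, p = T, r = F) or (s = T, p = T, r = T), and the consequent holds there. If s is false, the antecedent forces (s = F, p = T, r = T), and the consequent holds there. Either way the consequent holds.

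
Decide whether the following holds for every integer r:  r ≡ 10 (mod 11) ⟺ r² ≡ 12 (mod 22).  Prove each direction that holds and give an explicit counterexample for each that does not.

Neither implication holds.

(⟹) This fails: take r = 21. Then 21 ≡ 10 (mod 11), but 21² = 441 ≡ 1 (mod 22), not 12.

(⟸) This fails: take r = 12. Then 12² = 144 ≡ 12 (mod 22), yet 12 ≡ 1 (mod 11), not 10.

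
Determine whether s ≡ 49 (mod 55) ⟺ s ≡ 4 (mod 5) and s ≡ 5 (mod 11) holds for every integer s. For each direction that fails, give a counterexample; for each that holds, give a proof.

(⇒) Suppose s ≡ 49 (mod 55); write s = 55j + 49. Since 5 ∣ 55, reducing mod 5 gives s ≡ 49 ≡ 4 (mod 5); since 11 ∣ 55, reducing mod 11 gives s ≡ 49 ≡ 5 (mod 11).

(⇐) Conversely, if s ≡ 4 (mod 5) and s ≡ 5 (mod 11), then by the Chinese remainder theorem s ≡ 49 (mod 55). This is exactly s ≡ 49 (mod 55).

Equivalent; both directions hold.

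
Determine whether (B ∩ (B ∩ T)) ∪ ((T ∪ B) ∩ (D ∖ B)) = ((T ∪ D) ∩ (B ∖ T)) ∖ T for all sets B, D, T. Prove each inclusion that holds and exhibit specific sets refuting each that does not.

(⟹) This inclusion fails. Take B = {1}, D = ∅, T = {1}; then 1 ∈ (B ∩ (B ∩ T)) ∪ ((T ∪ B) ∩ (D ∖ B)) but 1 ∉ ((T ∪ D) ∩ (B ∖ T)) ∖ T.

(⟸) This inclusion fails. Take B = {1}, D = {1}, T = ∅; then 1 ∈ ((T ∪ D) ∩ (B ∖ T)) ∖ T but 1 ∉ (B ∩ (B ∩ T)) ∪ ((T ∪ B) ∩ (D ∖ B)).

(⊆) fails and (⊇) fails.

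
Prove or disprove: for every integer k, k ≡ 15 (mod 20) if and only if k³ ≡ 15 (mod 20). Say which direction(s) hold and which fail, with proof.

[⇒] Suppose k ≡ 15 (mod 20). Write k = 20j + 15. Then (20j + 15)³ = 8000j³ + 18000j² + 13500j + 3375 = 20(400j³ + 900j² + 675j + 168) + 15, so k³ ≡ 15 (mod 20).

[⇐] Conversely, suppose k³ ≡ 15 (mod 20). The only residue r in {0, …, 19} with r³ ≡ 15 (mod 20) is r = 15, so k ≡ 15 (mod 20).

Both directions hold.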